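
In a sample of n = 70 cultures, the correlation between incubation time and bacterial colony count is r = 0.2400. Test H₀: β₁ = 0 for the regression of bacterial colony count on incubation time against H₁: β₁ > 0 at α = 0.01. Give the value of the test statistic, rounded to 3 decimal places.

t = 2.039

t = r·√(n − 2)/√(1 − r²) = 0.2400·√68/√0.9424 = 2.039.
df = n − 2 = 68.
One-sided p ≈ 0.0227, which is ≥ 0.01, so fail to reject H₀.
The data do not give significant evidence of a linear association between incubation time and bacterial colony count.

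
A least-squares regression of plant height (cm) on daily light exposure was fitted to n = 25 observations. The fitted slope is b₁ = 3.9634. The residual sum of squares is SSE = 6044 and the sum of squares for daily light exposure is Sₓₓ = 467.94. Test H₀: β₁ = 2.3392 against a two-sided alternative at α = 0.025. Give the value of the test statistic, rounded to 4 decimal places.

t = 2.1674

MSE = SSE/(n − 2) = 6044/23 = 262.783.
SE(b₁) = √(MSE/Sₓₓ) = √(262.783/467.94) = 0.749382.
t = (3.9634 − 2.3392) / 0.749382 = 2.1674.
df = n − 2 = 23.
Two-sided p ≈ 0.0408, which is ≥ 0.025, so fail to reject H₀.
The data are consistent with a true slope of 2.3392 cm per unit of daily light exposure.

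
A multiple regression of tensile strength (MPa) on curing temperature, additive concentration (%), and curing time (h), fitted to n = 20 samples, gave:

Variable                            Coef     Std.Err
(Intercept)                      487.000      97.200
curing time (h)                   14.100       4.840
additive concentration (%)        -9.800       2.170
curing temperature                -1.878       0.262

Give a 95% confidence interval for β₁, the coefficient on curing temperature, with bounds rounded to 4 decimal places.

Read off: b = -1.878, SE = 0.262 for curing temperature.
df = n − k − 1 = 20 − 3 − 1 = 16.
t* = t_{0.025, 16} = 2.119905.
Margin = t* × SE = 2.119905 × 0.262 = 0.555415.
CI: -1.878 ± 0.555415 → (-2.4334, -1.3226).

(-2.4334, -1.3226)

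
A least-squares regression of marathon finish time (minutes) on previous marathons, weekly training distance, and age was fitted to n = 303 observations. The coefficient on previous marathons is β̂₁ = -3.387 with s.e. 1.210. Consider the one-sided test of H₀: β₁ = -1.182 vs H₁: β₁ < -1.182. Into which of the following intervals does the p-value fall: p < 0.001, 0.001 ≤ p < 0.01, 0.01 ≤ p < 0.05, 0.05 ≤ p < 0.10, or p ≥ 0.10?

t = (-3.387 − (-1.182)) / 1.210 = -1.822.
df = n − k − 1 = 303 − 3 − 1 = 299.
One-sided p = P(T_{299} < t) ≈ 0.0347.
So 0.01 ≤ p < 0.05.

0.01 ≤ p < 0.05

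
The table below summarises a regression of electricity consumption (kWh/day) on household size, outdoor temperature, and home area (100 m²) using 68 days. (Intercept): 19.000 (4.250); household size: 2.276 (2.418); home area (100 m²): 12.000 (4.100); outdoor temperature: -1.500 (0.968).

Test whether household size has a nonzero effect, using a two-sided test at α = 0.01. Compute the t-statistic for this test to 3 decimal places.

Read off: b = 2.276, SE = 2.418 for household size.
H₀: β₁ = 0 vs H₁: β₁ ≠ 0.
t = 2.276 / 2.418 = 0.941.
df = n − k − 1 = 68 − 3 − 1 = 64.
Two-sided p ≈ 0.3501, which is ≥ 0.01, so fail to reject H₀.
The data do not give significant evidence of an association between household size and electricity consumption, after adjusting for the other predictors.

t = 0.941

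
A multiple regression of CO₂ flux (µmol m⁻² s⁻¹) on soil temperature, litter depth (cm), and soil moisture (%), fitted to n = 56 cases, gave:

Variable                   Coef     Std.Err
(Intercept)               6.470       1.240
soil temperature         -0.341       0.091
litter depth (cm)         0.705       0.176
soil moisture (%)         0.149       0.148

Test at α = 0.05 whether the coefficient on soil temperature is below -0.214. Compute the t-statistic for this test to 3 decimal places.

t = -1.396

Read off: b = -0.341, SE = 0.091 for soil temperature.
H₀: β₁ = -0.214 vs H₁: β₁ < -0.214.
t = (-0.341 − (-0.214)) / 0.091 = -1.396.
df = n − k − 1 = 56 − 3 − 1 = 52.
One-sided p ≈ 0.0844, which is ≥ 0.05, so fail to reject H₀.
The data do not give significant evidence that the true slope on soil temperature is below -0.214 µmol m⁻² s⁻¹ per unit, holding the other predictors fixed.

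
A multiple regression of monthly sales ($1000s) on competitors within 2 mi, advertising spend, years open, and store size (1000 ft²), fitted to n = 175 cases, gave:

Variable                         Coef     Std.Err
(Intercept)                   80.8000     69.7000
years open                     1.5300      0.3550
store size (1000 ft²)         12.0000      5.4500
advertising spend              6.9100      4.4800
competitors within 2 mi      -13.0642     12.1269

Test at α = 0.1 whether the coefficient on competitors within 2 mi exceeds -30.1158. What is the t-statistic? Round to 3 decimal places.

Read off: b = -13.0642, SE = 12.1269 for competitors within 2 mi.
H₀: β₁ = -30.1158 vs H₁: β₁ > -30.1158.
t = (-13.0642 − (-30.1158)) / 12.1269 = 1.406.
df = n − k − 1 = 175 − 4 − 1 = 170.
One-sided p ≈ 0.0808, which is < 0.1, so reject H₀.
There is evidence that the true slope on competitors within 2 mi exceeds -30.1158 $1000s per unit, holding the other predictors fixed.

t = 1.406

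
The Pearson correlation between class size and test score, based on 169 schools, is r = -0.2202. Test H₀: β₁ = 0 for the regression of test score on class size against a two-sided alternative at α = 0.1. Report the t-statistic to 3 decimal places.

t = r·√(n − 2)/√(1 − r²) = -0.2202·√167/√0.951512 = -2.917.
df = n − 2 = 167.
Two-sided p ≈ 0.0040, which is < 0.1, so reject H₀.
There is evidence of a linear association between class size and test score.

t = -2.917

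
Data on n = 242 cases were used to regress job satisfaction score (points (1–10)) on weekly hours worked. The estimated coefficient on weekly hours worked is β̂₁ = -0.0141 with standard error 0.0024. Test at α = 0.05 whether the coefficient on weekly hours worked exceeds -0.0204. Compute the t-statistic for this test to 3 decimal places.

t = 2.625

H₀: β₁ = -0.0204 vs H₁: β₁ > -0.0204.
t = (β̂₁ − β₁⁰)/SE = (-0.0141 − (-0.0204)) / 0.0024 = 2.625.
df = n − 2 = 242 − 2 = 240.
One-sided p ≈ 0.0046, which is < 0.05, so reject H₀.
There is evidence that the true slope on weekly hours worked exceeds -0.0204 points (1–10) per unit.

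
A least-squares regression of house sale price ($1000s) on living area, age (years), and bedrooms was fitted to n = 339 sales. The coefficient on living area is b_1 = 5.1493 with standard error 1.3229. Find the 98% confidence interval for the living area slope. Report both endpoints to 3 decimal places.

(2.057, 8.242)

df = n − k − 1 = 339 − 3 − 1 = 335.
t* = t_{0.01, 335} = 2.337531.
Margin = t* × SE = 2.337531 × 1.3229 = 3.09232.
CI: 5.1493 ± 3.09232 → (2.057, 8.242).
With 98% confidence, each one-unit increase in living area is associated with a change of between 2.057 and 8.242 $1000s in house sale price, holding the other predictors fixed.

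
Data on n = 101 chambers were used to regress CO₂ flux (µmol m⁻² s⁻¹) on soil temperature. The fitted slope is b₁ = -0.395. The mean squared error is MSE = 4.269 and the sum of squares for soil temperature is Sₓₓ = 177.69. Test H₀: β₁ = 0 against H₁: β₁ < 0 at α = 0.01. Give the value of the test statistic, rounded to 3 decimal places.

t = -2.548

SE(b₁) = √(MSE/Sₓₓ) = √(4.269/177.69) = 0.155.
t = -0.395 / 0.155 = -2.548.
df = n − 2 = 99.
One-sided p ≈ 0.0062, which is < 0.01, so reject H₀.
There is evidence that the true slope on soil temperature is negative.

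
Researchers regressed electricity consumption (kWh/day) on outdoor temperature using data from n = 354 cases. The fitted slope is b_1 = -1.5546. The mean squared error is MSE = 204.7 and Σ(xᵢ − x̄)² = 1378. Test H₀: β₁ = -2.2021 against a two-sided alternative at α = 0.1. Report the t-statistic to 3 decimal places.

t = 1.680

SE(b_1) = √(MSE/Sₓₓ) = √(204.7/1378) = 0.38542.
t = (-1.5546 − (-2.2021)) / 0.38542 = 1.680.
df = n − 2 = 352.
Two-sided p ≈ 0.0938, which is < 0.1, so reject H₀.
There is evidence that the true slope on outdoor temperature differs from -2.2021 kWh/day per unit.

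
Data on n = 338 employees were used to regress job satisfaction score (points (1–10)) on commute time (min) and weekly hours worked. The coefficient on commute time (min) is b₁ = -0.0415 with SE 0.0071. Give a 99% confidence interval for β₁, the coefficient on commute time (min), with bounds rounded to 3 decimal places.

(-0.060, -0.023)

df = n − k − 1 = 338 − 2 − 1 = 335.
t* = t_{0.005, 335} = 2.590585.
Margin = t* × SE = 2.590585 × 0.0071 = 0.01839.
CI: -0.0415 ± 0.01839 → (-0.060, -0.023).
With 99% confidence, each one-unit increase in commute time (min) is associated with a change of between -0.060 and -0.023 points (1–10) in job satisfaction score, holding the other predictors fixed.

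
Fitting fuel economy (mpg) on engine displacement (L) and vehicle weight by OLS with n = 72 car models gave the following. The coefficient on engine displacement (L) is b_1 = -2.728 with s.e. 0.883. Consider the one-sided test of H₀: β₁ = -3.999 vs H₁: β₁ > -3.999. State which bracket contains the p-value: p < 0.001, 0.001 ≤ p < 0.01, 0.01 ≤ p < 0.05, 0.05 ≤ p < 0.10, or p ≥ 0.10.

t = (-2.728 − (-3.999)) / 0.883 = 1.439.
df = n − k − 1 = 72 − 2 − 1 = 69.
One-sided p = P(T_{69} > t) ≈ 0.0773.
So 0.05 ≤ p < 0.10.

0.05 ≤ p < 0.10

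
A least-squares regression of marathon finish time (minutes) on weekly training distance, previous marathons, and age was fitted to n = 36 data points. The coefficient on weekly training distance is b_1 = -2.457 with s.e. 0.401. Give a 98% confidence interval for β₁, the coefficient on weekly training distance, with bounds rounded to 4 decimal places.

df = n − k − 1 = 36 − 3 − 1 = 32.
t* = t_{0.01, 32} = 2.448678.
Margin = t* × SE = 2.448678 × 0.401 = 0.981920.
CI: -2.457 ± 0.981920 → (-3.4389, -1.4751).
With 98% confidence, each one-unit increase in weekly training distance is associated with a change of between -3.4389 and -1.4751 minutes in marathon finish time, holding the other predictors fixed.

(-3.4389, -1.4751)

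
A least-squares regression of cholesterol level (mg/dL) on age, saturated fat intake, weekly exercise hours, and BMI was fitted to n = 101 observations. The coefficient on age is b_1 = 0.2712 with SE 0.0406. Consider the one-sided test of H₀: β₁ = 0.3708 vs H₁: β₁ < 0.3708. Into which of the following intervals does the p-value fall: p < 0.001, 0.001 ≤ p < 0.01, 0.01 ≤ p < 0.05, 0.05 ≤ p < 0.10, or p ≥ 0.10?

0.001 ≤ p < 0.01

t = (0.2712 − 0.3708) / 0.0406 = -2.453.
df = n − k − 1 = 101 − 4 − 1 = 96.
One-sided p = P(T_{96} < t) ≈ 0.0080.
So 0.001 ≤ p < 0.01.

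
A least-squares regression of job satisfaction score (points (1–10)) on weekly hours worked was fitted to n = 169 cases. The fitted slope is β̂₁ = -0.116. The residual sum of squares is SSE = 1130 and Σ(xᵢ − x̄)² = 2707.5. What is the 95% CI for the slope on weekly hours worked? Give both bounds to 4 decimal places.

(-0.2147, -0.0173)

MSE = SSE/(n − 2) = 1130/167 = 6.76647.
SE(β̂₁) = √(MSE/Sₓₓ) = √(6.76647/2707.5) = 0.0499916.
df = n − 2 = 167.
t* = t_{0.025, 167} = 1.974271.
Margin = t* × SE = 1.974271 × 0.0499916 = 0.098697.
CI: -0.116 ± 0.098697 → (-0.2147, -0.0173).
With 95% confidence, each one-unit increase in weekly hours worked is associated with a change of between -0.2147 and -0.0173 points (1–10) in job satisfaction score.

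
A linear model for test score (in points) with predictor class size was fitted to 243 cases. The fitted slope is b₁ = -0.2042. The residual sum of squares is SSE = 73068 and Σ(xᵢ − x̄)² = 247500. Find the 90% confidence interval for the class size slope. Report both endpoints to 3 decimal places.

MSE = SSE/(n − 2) = 73068/241 = 303.187.
SE(b₁) = √(MSE/Sₓₓ) = √(303.187/247500) = 0.035.
df = n − 2 = 241.
t* = t_{0.05, 241} = 1.651201.
Margin = t* × SE = 1.651201 × 0.035 = 0.05779.
CI: -0.2042 ± 0.05779 → (-0.262, -0.146).
With 90% confidence, each one-unit increase in class size is associated with a change of between -0.262 and -0.146 points in test score.

(-0.262, -0.146)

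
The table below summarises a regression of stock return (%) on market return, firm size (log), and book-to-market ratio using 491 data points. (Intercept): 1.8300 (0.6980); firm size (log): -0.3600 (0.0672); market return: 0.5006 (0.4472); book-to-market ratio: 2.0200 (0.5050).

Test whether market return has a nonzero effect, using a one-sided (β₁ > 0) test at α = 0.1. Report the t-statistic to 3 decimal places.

Read off: b = 0.5006, SE = 0.4472 for market return.
H₀: β₁ = 0 vs H₁: β₁ > 0.
t = 0.5006 / 0.4472 = 1.119.
df = n − k − 1 = 491 − 3 − 1 = 487.
One-sided p ≈ 0.1318, which is ≥ 0.1, so fail to reject H₀.
The data do not give significant evidence that the true slope on market return is positive, holding the other predictors fixed.

t = 1.119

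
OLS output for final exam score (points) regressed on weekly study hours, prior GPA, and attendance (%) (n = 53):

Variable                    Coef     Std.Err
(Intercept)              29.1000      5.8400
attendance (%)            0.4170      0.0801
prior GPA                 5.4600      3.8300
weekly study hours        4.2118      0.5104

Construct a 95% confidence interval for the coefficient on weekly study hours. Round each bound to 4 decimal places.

Read off: b = 4.2118, SE = 0.5104 for weekly study hours.
df = n − k − 1 = 53 − 3 − 1 = 49.
t* = t_{0.025, 49} = 2.009575.
Margin = t* × SE = 2.009575 × 0.5104 = 1.025687.
CI: 4.2118 ± 1.025687 → (3.1861, 5.2375).

(3.1861, 5.2375)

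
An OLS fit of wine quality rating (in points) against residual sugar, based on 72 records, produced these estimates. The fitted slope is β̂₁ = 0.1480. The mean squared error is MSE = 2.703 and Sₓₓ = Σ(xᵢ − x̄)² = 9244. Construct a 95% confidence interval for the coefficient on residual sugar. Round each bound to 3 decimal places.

SE(β̂₁) = √(MSE/Sₓₓ) = √(2.703/9244) = 0.0170999.
df = n − 2 = 70.
t* = t_{0.025, 70} = 1.994437.
Margin = t* × SE = 1.994437 × 0.0170999 = 0.03410.
CI: 0.1480 ± 0.03410 → (0.114, 0.182).
With 95% confidence, each one-unit increase in residual sugar is associated with a change of between 0.114 and 0.182 points in wine quality rating.

(0.114, 0.182)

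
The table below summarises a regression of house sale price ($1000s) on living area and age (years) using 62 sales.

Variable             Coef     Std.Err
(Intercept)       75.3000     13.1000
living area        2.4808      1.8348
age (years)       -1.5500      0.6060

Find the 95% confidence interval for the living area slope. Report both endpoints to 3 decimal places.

Read off: b = 2.4808, SE = 1.8348 for living area.
df = n − k − 1 = 62 − 2 − 1 = 59.
t* = t_{0.025, 59} = 2.000995.
Margin = t* × SE = 2.000995 × 1.8348 = 3.67143.
CI: 2.4808 ± 3.67143 → (-1.191, 6.152).

(-1.191, 6.152)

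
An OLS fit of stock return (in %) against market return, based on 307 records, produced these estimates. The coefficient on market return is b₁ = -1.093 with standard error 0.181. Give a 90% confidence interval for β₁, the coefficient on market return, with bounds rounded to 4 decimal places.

df = n − 2 = 307 − 2 = 305.
t* = t_{0.05, 305} = 1.649865.
Margin = t* × SE = 1.649865 × 0.181 = 0.298626.
CI: -1.093 ± 0.298626 → (-1.3916, -0.7944).
With 90% confidence, each one-unit increase in market return is associated with a change of between -1.3916 and -0.7944 % in stock return.

(-1.3916, -0.7944)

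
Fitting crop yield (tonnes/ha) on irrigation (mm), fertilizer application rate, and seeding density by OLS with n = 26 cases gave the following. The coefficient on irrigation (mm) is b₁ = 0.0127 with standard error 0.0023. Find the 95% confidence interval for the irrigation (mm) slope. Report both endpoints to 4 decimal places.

(0.0079, 0.0175)

df = n − k − 1 = 26 − 3 − 1 = 22.
t* = t_{0.025, 22} = 2.073873.
Margin = t* × SE = 2.073873 × 0.0023 = 0.004770.
CI: 0.0127 ± 0.004770 → (0.0079, 0.0175).
With 95% confidence, each one-unit increase in irrigation (mm) is associated with a change of between 0.0079 and 0.0175 tonnes/ha in crop yield, holding the other predictors fixed.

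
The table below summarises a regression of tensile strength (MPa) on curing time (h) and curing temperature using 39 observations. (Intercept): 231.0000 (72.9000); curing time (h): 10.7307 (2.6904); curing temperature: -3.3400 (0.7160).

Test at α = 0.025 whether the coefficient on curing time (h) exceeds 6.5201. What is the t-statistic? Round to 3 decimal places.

Read off: b = 10.7307, SE = 2.6904 for curing time (h).
H₀: β₁ = 6.5201 vs H₁: β₁ > 6.5201.
t = (10.7307 − 6.5201) / 2.6904 = 1.565.
df = n − k − 1 = 39 − 2 − 1 = 36.
One-sided p ≈ 0.0632, which is ≥ 0.025, so fail to reject H₀.
The data do not give significant evidence that the true slope on curing time (h) exceeds 6.5201 MPa per unit, holding the other predictors fixed.

t = 1.565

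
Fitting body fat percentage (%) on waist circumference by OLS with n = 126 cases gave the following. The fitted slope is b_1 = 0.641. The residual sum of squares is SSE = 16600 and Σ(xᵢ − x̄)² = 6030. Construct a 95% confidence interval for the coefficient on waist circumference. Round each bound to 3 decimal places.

(0.346, 0.936)

MSE = SSE/(n − 2) = 16600/124 = 133.871.
SE(b_1) = √(MSE/Sₓₓ) = √(133.871/6030) = 0.148999.
df = n − 2 = 124.
t* = t_{0.025, 124} = 1.97928.
Margin = t* × SE = 1.97928 × 0.148999 = 0.29491.
CI: 0.641 ± 0.29491 → (0.346, 0.936).
With 95% confidence, each one-unit increase in waist circumference is associated with a change of between 0.346 and 0.936 % in body fat percentage.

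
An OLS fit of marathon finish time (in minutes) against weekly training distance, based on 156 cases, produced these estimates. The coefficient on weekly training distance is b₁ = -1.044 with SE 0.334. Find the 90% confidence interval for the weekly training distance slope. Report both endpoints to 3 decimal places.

df = n − 2 = 156 − 2 = 154.
t* = t_{0.05, 154} = 1.654808.
Margin = t* × SE = 1.654808 × 0.334 = 0.55271.
CI: -1.044 ± 0.55271 → (-1.597, -0.491).
With 90% confidence, each one-unit increase in weekly training distance is associated with a change of between -1.597 and -0.491 minutes in marathon finish time.

(-1.597, -0.491)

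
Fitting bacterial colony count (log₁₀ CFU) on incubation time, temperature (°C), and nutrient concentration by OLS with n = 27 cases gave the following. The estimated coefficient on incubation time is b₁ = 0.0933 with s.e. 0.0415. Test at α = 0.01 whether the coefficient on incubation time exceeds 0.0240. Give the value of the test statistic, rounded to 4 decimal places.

t = 1.6699

H₀: β₁ = 0.0240 vs H₁: β₁ > 0.0240.
t = (b₁ − β₁⁰)/SE = (0.0933 − 0.0240) / 0.0415 = 1.6699.
df = n − k − 1 = 27 − 3 − 1 = 23.
One-sided p ≈ 0.0542, which is ≥ 0.01, so fail to reject H₀.
The data do not give significant evidence that the true slope on incubation time exceeds 0.0240 log₁₀ CFU per unit, holding the other predictors fixed.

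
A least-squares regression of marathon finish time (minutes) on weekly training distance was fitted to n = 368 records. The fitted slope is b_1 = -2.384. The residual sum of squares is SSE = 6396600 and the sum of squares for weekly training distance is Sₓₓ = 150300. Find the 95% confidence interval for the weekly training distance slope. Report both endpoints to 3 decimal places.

MSE = SSE/(n − 2) = 6396600/366 = 17477.
SE(b_1) = √(MSE/Sₓₓ) = √(17477/150300) = 0.341.
df = n − 2 = 366.
t* = t_{0.025, 366} = 1.966467.
Margin = t* × SE = 1.966467 × 0.341 = 0.67057.
CI: -2.384 ± 0.67057 → (-3.055, -1.713).
With 95% confidence, each one-unit increase in weekly training distance is associated with a change of between -3.055 and -1.713 minutes in marathon finish time.

(-3.055, -1.713)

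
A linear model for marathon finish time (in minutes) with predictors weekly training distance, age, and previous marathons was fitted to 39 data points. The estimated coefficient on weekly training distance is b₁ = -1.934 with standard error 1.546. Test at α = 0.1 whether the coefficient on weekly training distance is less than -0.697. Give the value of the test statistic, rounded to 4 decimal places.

H₀: β₁ = -0.697 vs H₁: β₁ < -0.697.
t = (b₁ − β₁⁰)/SE = (-1.934 − (-0.697)) / 1.546 = -0.8001.
df = n − k − 1 = 39 − 3 − 1 = 35.
One-sided p ≈ 0.2145, which is ≥ 0.1, so fail to reject H₀.
The data do not give significant evidence that the true slope on weekly training distance is below -0.697 minutes per unit, holding the other predictors fixed.

t = -0.8001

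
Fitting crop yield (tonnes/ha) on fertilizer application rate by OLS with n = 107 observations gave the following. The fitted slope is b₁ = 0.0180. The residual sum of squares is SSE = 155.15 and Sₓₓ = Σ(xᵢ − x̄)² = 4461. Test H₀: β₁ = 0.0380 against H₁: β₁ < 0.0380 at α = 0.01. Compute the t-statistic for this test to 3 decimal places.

MSE = SSE/(n − 2) = 155.15/105 = 1.47762.
SE(b₁) = √(MSE/Sₓₓ) = √(1.47762/4461) = 0.0181997.
t = (0.0180 − 0.0380) / 0.0181997 = -1.099.
df = n − 2 = 105.
One-sided p ≈ 0.1372, which is ≥ 0.01, so fail to reject H₀.
The data do not give significant evidence that the true slope on fertilizer application rate is below 0.0380 tonnes/ha per unit.

t = -1.099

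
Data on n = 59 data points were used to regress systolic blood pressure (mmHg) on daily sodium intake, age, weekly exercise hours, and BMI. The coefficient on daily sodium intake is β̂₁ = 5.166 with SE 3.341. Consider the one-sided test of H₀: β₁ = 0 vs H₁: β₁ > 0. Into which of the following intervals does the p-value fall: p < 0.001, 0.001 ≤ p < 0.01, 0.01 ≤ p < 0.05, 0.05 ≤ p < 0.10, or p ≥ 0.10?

t = 5.166 / 3.341 = 1.546.
df = n − k − 1 = 59 − 4 − 1 = 54.
One-sided p = P(T_{54} > t) ≈ 0.0639.
So 0.05 ≤ p < 0.10.

0.05 ≤ p < 0.10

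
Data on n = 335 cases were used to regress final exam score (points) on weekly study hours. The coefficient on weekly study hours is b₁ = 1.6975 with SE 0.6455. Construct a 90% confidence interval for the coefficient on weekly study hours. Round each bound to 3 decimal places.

df = n − 2 = 335 − 2 = 333.
t* = t_{0.05, 333} = 1.649442.
Margin = t* × SE = 1.649442 × 0.6455 = 1.06472.
CI: 1.6975 ± 1.06472 → (0.633, 2.762).
With 90% confidence, each one-unit increase in weekly study hours is associated with a change of between 0.633 and 2.762 points in final exam score.

(0.633, 2.762)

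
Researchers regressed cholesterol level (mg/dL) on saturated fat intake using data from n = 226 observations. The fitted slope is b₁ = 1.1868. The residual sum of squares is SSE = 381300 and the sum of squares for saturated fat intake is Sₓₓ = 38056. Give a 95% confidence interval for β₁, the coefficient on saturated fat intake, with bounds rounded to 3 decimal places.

MSE = SSE/(n − 2) = 381300/224 = 1702.23.
SE(b₁) = √(MSE/Sₓₓ) = √(1702.23/38056) = 0.211494.
df = n − 2 = 224.
t* = t_{0.025, 224} = 1.970611.
Margin = t* × SE = 1.970611 × 0.211494 = 0.41677.
CI: 1.1868 ± 0.41677 → (0.770, 1.604).
With 95% confidence, each one-unit increase in saturated fat intake is associated with a change of between 0.770 and 1.604 mg/dL in cholesterol level.

(0.770, 1.604)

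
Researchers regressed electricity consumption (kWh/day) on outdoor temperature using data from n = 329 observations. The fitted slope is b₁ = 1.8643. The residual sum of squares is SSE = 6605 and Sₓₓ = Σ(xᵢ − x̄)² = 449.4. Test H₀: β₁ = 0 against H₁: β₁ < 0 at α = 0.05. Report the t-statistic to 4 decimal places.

t = 8.7937

MSE = SSE/(n − 2) = 6605/327 = 20.1988.
SE(b₁) = √(MSE/Sₓₓ) = √(20.1988/449.4) = 0.212005.
t = 1.8643 / 0.212005 = 8.7937.
df = n − 2 = 327.
One-sided p ≈ 1.0000, which is ≥ 0.05, so fail to reject H₀.
The data do not give significant evidence that the true slope on outdoor temperature is negative.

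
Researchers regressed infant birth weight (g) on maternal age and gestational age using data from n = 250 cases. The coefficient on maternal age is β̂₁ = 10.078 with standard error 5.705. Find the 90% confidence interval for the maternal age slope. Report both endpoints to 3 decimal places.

df = n − k − 1 = 250 − 2 − 1 = 247.
t* = t_{0.05, 247} = 1.651046.
Margin = t* × SE = 1.651046 × 5.705 = 9.41922.
CI: 10.078 ± 9.41922 → (0.659, 19.497).
With 90% confidence, each one-unit increase in maternal age is associated with a change of between 0.659 and 19.497 g in infant birth weight, holding the other predictors fixed.

(0.659, 19.497)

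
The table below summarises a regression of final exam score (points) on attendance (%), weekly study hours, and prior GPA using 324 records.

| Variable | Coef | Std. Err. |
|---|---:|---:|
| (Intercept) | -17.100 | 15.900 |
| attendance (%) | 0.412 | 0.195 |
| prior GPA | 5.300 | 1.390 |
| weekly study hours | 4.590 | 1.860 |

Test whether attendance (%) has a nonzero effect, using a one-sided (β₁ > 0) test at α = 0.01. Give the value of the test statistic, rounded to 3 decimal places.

t = 2.113

Read off: b = 0.412, SE = 0.195 for attendance (%).
H₀: β₁ = 0 vs H₁: β₁ > 0.
t = 0.412 / 0.195 = 2.113.
df = n − k − 1 = 324 − 3 − 1 = 320.
One-sided p ≈ 0.0177, which is ≥ 0.01, so fail to reject H₀.
The data do not give significant evidence that the true slope on attendance (%) is positive, holding the other predictors fixed.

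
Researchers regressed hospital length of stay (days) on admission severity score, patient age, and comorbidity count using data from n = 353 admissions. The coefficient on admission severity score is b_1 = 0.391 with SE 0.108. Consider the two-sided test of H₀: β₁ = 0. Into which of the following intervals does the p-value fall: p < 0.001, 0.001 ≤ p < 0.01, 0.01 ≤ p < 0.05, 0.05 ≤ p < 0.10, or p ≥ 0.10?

p < 0.001

t = 0.391 / 0.108 = 3.620.
df = n − k − 1 = 353 − 3 − 1 = 349.
Two-sided p = 2·P(T_{349} > |t|) ≈ 0.0003.
So p < 0.001.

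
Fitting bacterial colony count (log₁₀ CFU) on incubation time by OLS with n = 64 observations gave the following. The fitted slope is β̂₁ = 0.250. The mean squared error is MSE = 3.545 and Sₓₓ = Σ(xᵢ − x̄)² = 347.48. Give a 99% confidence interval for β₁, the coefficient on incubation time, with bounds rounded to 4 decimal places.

SE(β̂₁) = √(MSE/Sₓₓ) = √(3.545/347.48) = 0.101005.
df = n − 2 = 62.
t* = t_{0.005, 62} = 2.657479.
Margin = t* × SE = 2.657479 × 0.101005 = 0.268419.
CI: 0.250 ± 0.268419 → (-0.0184, 0.5184).
With 99% confidence, each one-unit increase in incubation time is associated with a change of between -0.0184 and 0.5184 log₁₀ CFU in bacterial colony count.

(-0.0184, 0.5184)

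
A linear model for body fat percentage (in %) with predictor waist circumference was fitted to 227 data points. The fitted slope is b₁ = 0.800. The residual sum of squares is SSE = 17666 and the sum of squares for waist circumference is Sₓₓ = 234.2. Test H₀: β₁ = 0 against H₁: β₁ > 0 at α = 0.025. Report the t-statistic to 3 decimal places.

t = 1.382

MSE = SSE/(n − 2) = 17666/225 = 78.5156.
SE(b₁) = √(MSE/Sₓₓ) = √(78.5156/234.2) = 0.579008.
t = 0.800 / 0.579008 = 1.382.
df = n − 2 = 225.
One-sided p ≈ 0.0842, which is ≥ 0.025, so fail to reject H₀.
The data do not give significant evidence that the true slope on waist circumference is positive.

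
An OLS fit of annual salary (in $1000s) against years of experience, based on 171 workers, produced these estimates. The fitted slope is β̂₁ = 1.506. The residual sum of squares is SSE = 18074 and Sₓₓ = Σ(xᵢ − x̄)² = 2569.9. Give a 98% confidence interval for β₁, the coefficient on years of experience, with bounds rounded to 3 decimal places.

(1.027, 1.985)

MSE = SSE/(n − 2) = 18074/169 = 106.947.
SE(β̂₁) = √(MSE/Sₓₓ) = √(106.947/2569.9) = 0.203998.
df = n − 2 = 169.
t* = t_{0.01, 169} = 2.348615.
Margin = t* × SE = 2.348615 × 0.203998 = 0.47911.
CI: 1.506 ± 0.47911 → (1.027, 1.985).
With 98% confidence, each one-unit increase in years of experience is associated with a change of between 1.027 and 1.985 $1000s in annual salary.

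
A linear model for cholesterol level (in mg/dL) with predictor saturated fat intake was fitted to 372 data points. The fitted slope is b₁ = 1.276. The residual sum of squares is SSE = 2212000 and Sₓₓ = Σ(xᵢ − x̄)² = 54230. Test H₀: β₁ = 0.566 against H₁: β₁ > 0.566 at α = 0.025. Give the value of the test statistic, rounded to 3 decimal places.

t = 2.138

MSE = SSE/(n − 2) = 2212000/370 = 5978.38.
SE(b₁) = √(MSE/Sₓₓ) = √(5978.38/54230) = 0.332026.
t = (1.276 − 0.566) / 0.332026 = 2.138.
df = n − 2 = 370.
One-sided p ≈ 0.0166, which is < 0.025, so reject H₀.
There is evidence that the true slope on saturated fat intake exceeds 0.566 mg/dL per unit.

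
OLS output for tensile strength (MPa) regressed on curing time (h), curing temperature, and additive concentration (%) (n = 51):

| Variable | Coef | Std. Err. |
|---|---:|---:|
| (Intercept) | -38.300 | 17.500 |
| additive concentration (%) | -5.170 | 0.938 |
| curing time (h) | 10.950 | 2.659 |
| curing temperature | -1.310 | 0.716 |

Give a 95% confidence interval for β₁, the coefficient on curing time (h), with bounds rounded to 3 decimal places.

Read off: b = 10.950, SE = 2.659 for curing time (h).
df = n − k − 1 = 51 − 3 − 1 = 47.
t* = t_{0.025, 47} = 2.011741.
Margin = t* × SE = 2.011741 × 2.659 = 5.34922.
CI: 10.950 ± 5.34922 → (5.601, 16.299).

(5.601, 16.299)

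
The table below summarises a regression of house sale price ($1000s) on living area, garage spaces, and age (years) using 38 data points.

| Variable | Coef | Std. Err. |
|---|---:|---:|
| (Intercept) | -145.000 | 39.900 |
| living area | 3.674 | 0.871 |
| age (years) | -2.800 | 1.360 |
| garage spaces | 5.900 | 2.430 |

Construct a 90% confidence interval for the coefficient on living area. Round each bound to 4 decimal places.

(2.2012, 5.1468)

Read off: b = 3.674, SE = 0.871 for living area.
df = n − k − 1 = 38 − 3 − 1 = 34.
t* = t_{0.05, 34} = 1.690924.
Margin = t* × SE = 1.690924 × 0.871 = 1.472795.
CI: 3.674 ± 1.472795 → (2.2012, 5.1468).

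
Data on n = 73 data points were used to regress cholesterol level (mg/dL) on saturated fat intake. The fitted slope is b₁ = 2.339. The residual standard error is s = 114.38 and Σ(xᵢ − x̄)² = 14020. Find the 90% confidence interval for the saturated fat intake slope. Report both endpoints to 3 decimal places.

(0.729, 3.949)

SE(b₁) = s/√Sₓₓ = 114.38/√14020 = 0.965998.
df = n − 2 = 71.
t* = t_{0.05, 71} = 1.6666.
Margin = t* × SE = 1.6666 × 0.965998 = 1.60993.
CI: 2.339 ± 1.60993 → (0.729, 3.949).
With 90% confidence, each one-unit increase in saturated fat intake is associated with a change of between 0.729 and 3.949 mg/dL in cholesterol level.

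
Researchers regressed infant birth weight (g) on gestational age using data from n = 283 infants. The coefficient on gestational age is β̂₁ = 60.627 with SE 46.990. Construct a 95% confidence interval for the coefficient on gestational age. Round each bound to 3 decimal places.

(-31.870, 153.124)

df = n − 2 = 283 − 2 = 281.
t* = t_{0.025, 281} = 1.968442.
Margin = t* × SE = 1.968442 × 46.990 = 92.49709.
CI: 60.627 ± 92.49709 → (-31.870, 153.124).
With 95% confidence, each one-unit increase in gestational age is associated with a change of between -31.870 and 153.124 g in infant birth weight.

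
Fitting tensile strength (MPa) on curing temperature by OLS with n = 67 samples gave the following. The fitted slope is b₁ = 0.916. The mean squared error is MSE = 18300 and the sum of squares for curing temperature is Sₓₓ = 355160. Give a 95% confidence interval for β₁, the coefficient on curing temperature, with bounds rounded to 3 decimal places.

SE(b₁) = √(MSE/Sₓₓ) = √(18300/355160) = 0.226994.
df = n − 2 = 65.
t* = t_{0.025, 65} = 1.997138.
Margin = t* × SE = 1.997138 × 0.226994 = 0.45334.
CI: 0.916 ± 0.45334 → (0.463, 1.369).
With 95% confidence, each one-unit increase in curing temperature is associated with a change of between 0.463 and 1.369 MPa in tensile strength.

(0.463, 1.369)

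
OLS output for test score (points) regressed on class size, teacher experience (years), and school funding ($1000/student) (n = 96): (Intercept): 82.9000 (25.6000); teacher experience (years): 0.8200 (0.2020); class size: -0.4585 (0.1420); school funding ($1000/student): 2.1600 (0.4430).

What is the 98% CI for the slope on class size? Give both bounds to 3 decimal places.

Read off: b = -0.4585, SE = 0.1420 for class size.
df = n − k − 1 = 96 − 3 − 1 = 92.
t* = t_{0.01, 92} = 2.367566.
Margin = t* × SE = 2.367566 × 0.1420 = 0.33619.
CI: -0.4585 ± 0.33619 → (-0.795, -0.122).

(-0.795, -0.122)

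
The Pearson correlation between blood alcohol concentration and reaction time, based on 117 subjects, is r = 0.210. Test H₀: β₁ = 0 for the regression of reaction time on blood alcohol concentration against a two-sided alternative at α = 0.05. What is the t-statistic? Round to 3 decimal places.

t = 2.303

t = r·√(n − 2)/√(1 − r²) = 0.210·√115/√0.9559 = 2.303.
df = n − 2 = 115.
Two-sided p ≈ 0.0231, which is < 0.05, so reject H₀.
There is evidence of a linear association between blood alcohol concentration and reaction time.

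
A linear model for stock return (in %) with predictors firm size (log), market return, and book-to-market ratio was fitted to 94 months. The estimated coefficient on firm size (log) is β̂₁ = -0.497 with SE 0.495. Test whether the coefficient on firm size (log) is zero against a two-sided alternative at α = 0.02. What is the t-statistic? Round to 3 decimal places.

H₀: β₁ = 0 vs H₁: β₁ ≠ 0.
t = (β̂₁ − β₁⁰)/SE = -0.497 / 0.495 = -1.004.
df = n − k − 1 = 94 − 3 − 1 = 90.
Two-sided p ≈ 0.3181, which is ≥ 0.02, so fail to reject H₀.
The data do not give significant evidence of an association between firm size (log) and stock return, after adjusting for the other predictors.

t = -1.004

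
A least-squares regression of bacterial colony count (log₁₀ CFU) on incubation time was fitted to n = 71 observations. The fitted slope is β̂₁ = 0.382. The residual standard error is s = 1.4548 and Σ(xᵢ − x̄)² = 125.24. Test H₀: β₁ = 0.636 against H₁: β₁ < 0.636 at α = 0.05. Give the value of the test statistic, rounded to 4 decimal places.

t = -1.9539

SE(β̂₁) = s/√Sₓₓ = 1.4548/√125.24 = 0.129997.
t = (0.382 − 0.636) / 0.129997 = -1.9539.
df = n − 2 = 69.
One-sided p ≈ 0.0274, which is < 0.05, so reject H₀.
There is evidence that the true slope on incubation time is below 0.636 log₁₀ CFU per unit.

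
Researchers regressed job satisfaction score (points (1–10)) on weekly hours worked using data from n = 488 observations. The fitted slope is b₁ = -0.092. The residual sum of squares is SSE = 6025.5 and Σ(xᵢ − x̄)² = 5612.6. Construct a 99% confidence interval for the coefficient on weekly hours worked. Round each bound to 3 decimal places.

(-0.214, 0.030)

MSE = SSE/(n − 2) = 6025.5/486 = 12.3981.
SE(b₁) = √(MSE/Sₓₓ) = √(12.3981/5612.6) = 0.0469998.
df = n − 2 = 486.
t* = t_{0.005, 486} = 2.585983.
Margin = t* × SE = 2.585983 × 0.0469998 = 0.12154.
CI: -0.092 ± 0.12154 → (-0.214, 0.030).
With 99% confidence, each one-unit increase in weekly hours worked is associated with a change of between -0.214 and 0.030 points (1–10) in job satisfaction score.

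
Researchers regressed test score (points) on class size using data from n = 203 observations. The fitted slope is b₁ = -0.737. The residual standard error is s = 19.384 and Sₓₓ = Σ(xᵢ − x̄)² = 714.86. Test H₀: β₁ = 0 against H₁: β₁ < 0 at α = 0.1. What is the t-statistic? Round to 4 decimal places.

SE(b₁) = s/√Sₓₓ = 19.384/√714.86 = 0.724991.
t = -0.737 / 0.724991 = -1.0166.
df = n − 2 = 201.
One-sided p ≈ 0.1553, which is ≥ 0.1, so fail to reject H₀.
The data do not give significant evidence that the true slope on class size is negative.

t = -1.0166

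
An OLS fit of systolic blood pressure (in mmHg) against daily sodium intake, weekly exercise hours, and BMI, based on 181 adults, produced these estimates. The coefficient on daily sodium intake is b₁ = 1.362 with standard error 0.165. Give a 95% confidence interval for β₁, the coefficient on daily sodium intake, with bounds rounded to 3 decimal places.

df = n − k − 1 = 181 − 3 − 1 = 177.
t* = t_{0.025, 177} = 1.973457.
Margin = t* × SE = 1.973457 × 0.165 = 0.32562.
CI: 1.362 ± 0.32562 → (1.036, 1.688).
With 95% confidence, each one-unit increase in daily sodium intake is associated with a change of between 1.036 and 1.688 mmHg in systolic blood pressure, holding the other predictors fixed.

(1.036, 1.688)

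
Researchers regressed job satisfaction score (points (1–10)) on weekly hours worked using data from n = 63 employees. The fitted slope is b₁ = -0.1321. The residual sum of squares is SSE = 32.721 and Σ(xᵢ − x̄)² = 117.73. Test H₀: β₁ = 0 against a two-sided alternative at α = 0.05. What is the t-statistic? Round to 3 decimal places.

t = -1.957

MSE = SSE/(n − 2) = 32.721/61 = 0.53641.
SE(b₁) = √(MSE/Sₓₓ) = √(0.53641/117.73) = 0.0675002.
t = -0.1321 / 0.0675002 = -1.957.
df = n − 2 = 61.
Two-sided p ≈ 0.0549, which is ≥ 0.05, so fail to reject H₀.
The data do not give significant evidence of an association between weekly hours worked and job satisfaction score.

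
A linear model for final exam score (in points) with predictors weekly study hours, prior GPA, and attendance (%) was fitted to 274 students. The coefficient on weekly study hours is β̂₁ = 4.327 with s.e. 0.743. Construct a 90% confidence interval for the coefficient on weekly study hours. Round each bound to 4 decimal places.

(3.1007, 5.5533)

df = n − k − 1 = 274 − 3 − 1 = 270.
t* = t_{0.05, 270} = 1.650517.
Margin = t* × SE = 1.650517 × 0.743 = 1.226334.
CI: 4.327 ± 1.226334 → (3.1007, 5.5533).
With 90% confidence, each one-unit increase in weekly study hours is associated with a change of between 3.1007 and 5.5533 points in final exam score, holding the other predictors fixed.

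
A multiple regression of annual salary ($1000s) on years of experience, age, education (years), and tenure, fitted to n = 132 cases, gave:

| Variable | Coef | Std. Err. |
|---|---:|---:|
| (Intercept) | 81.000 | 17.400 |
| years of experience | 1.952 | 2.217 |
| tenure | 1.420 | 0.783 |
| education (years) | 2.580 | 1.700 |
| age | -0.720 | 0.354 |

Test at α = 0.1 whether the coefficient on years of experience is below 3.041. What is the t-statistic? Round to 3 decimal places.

t = -0.491

Read off: b = 1.952, SE = 2.217 for years of experience.
H₀: β₁ = 3.041 vs H₁: β₁ < 3.041.
t = (1.952 − 3.041) / 2.217 = -0.491.
df = n − k − 1 = 132 − 4 − 1 = 127.
One-sided p ≈ 0.3121, which is ≥ 0.1, so fail to reject H₀.
The data do not give significant evidence that the true slope on years of experience is below 3.041 $1000s per unit, holding the other predictors fixed.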